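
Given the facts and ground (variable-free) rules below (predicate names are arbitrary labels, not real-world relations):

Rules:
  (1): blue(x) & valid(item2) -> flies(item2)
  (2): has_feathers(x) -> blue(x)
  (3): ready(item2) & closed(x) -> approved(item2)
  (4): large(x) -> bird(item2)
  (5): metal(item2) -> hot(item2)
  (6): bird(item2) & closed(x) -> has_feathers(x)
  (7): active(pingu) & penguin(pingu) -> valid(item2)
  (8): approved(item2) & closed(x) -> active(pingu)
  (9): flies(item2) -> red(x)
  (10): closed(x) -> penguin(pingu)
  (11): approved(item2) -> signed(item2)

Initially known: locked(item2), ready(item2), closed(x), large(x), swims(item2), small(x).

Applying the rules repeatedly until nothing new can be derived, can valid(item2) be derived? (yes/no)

[1] (3) [ready(item2) & closed(x) -> approved(item2)]; (4) [large(x) -> bird(item2)]; (10) [closed(x) -> penguin(pingu)]. ⇒ new: approved(item2), bird(item2), penguin(pingu).
[2] (6) [bird(item2) & closed(x) -> has_feathers(x)]; (8) [approved(item2) & closed(x) -> active(pingu)]; (11) [approved(item2) -> signed(item2)]. ⇒ new: has_feathers(x), active(pingu), signed(item2).
[3] (2) [has_feathers(x) -> blue(x)]; (7) [active(pingu) & penguin(pingu) -> valid(item2)]. ⇒ new: blue(x), valid(item2).
[4] (1) [blue(x) & valid(item2) -> flies(item2)]. ⇒ new: flies(item2).
[5] (9) [flies(item2) -> red(x)]. ⇒ new: red(x).
valid(item2) appears in round 3, so it is derivable.

yes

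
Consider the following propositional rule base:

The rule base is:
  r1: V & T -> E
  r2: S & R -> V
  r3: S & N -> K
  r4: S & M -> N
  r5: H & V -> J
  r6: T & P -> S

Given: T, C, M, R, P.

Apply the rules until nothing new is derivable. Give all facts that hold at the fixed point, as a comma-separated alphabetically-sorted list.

C, E, K, M, N, P, R, S, T, V

Round 1 — r6, derive S.
Round 2 — r2, r4, derive V, N.
Round 3 — r1, r3, derive E, K.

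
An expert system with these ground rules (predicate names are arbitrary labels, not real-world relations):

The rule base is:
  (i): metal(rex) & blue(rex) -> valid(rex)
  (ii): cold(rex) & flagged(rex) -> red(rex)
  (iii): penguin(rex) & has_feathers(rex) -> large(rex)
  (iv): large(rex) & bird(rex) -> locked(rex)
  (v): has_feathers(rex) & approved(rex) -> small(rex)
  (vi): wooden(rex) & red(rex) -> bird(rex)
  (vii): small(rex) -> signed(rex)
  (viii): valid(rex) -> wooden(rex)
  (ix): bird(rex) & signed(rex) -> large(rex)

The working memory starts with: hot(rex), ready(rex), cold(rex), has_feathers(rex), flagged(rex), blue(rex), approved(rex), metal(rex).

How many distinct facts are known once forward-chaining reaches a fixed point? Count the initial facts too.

16

[1] (i) [metal(rex) & blue(rex) -> valid(rex)]; (ii) [cold(rex) & flagged(rex) -> red(rex)]; (v) [has_feathers(rex) & approved(rex) -> small(rex)]. ⇒ new: valid(rex), red(rex), small(rex).
[2] (vii) [small(rex) -> signed(rex)]; (viii) [valid(rex) -> wooden(rex)]. ⇒ new: signed(rex), wooden(rex).
[3] (vi) [wooden(rex) & red(rex) -> bird(rex)]. ⇒ new: bird(rex).
[4] (ix) [bird(rex) & signed(rex) -> large(rex)]. ⇒ new: large(rex).
[5] (iv) [large(rex) & bird(rex) -> locked(rex)]. ⇒ new: locked(rex).
Closure: {approved(rex), bird(rex), blue(rex), cold(rex), flagged(rex), has_feathers(rex), hot(rex), large(rex), locked(rex), metal(rex), ready(rex), red(rex), signed(rex), small(rex), valid(rex), wooden(rex)} — 16 facts.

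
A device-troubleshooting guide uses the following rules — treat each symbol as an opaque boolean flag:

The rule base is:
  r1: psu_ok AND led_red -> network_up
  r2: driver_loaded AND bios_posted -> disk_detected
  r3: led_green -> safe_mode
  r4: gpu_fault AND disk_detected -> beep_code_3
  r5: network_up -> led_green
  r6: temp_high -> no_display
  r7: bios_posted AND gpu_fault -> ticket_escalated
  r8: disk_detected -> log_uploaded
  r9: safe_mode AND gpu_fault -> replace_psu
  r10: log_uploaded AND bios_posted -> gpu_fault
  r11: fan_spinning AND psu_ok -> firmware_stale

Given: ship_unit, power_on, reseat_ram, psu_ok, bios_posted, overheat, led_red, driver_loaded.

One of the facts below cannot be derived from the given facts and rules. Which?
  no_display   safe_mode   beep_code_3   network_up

no_display

Round 1: r1 [psu_ok AND led_red -> network_up]; r2 [driver_loaded AND bios_posted -> disk_detected]. New: network_up, disk_detected.
Round 2: r5 [network_up -> led_green]; r8 [disk_detected -> log_uploaded]. New: led_green, log_uploaded.
Round 3: r3 [led_green -> safe_mode]; r10 [log_uploaded AND bios_posted -> gpu_fault]. New: safe_mode, gpu_fault.
Round 4: r4 [gpu_fault AND disk_detected -> beep_code_3]; r7 [bios_posted AND gpu_fault -> ticket_escalated]; r9 [safe_mode AND gpu_fault -> replace_psu]. New: beep_code_3, ticket_escalated, replace_psu.
Derived: beep_code_3 (round 4), safe_mode (round 3), network_up (round 1). no_display never appears in any round.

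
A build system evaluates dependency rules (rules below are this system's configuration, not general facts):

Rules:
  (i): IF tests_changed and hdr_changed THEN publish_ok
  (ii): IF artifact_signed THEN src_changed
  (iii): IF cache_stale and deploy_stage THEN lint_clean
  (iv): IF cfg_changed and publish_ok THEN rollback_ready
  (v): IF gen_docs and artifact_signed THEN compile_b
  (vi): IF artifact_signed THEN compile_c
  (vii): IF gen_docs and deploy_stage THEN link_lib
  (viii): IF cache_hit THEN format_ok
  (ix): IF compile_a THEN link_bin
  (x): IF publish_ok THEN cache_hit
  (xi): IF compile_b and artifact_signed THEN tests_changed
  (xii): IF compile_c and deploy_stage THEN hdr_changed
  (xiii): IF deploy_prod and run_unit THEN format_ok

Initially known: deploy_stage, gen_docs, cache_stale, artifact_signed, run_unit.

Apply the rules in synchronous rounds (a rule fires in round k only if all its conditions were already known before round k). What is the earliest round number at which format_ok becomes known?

Round 1: (ii) [IF artifact_signed THEN src_changed]; (iii) [IF cache_stale and deploy_stage THEN lint_clean]; (v) [IF gen_docs and artifact_signed THEN compile_b]; (vi) [IF artifact_signed THEN compile_c]; (vii) [IF gen_docs and deploy_stage THEN link_lib]. Adds src_changed, lint_clean, compile_b, compile_c, link_lib.
Round 2: (xi) [IF compile_b and artifact_signed THEN tests_changed]; (xii) [IF compile_c and deploy_stage THEN hdr_changed]. Adds tests_changed, hdr_changed.
Round 3: (i) [IF tests_changed and hdr_changed THEN publish_ok]. Adds publish_ok.
Round 4: (x) [IF publish_ok THEN cache_hit]. Adds cache_hit.
Round 5: (viii) [IF cache_hit THEN format_ok]. Adds format_ok.
format_ok first appears in round 5.

5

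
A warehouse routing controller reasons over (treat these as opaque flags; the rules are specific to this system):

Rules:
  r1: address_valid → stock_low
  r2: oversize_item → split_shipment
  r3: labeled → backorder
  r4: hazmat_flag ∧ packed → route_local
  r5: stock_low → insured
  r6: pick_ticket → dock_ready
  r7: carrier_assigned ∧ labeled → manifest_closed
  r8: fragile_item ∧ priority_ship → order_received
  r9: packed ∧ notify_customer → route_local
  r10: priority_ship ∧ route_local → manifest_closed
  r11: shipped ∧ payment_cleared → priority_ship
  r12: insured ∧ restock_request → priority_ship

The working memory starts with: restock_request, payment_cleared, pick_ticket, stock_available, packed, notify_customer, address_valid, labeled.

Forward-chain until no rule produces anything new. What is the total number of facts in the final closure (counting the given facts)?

15

Round 1 fires r1, r3, r6, r9, giving stock_low, backorder, dock_ready, route_local.
Round 2 fires r5, giving insured.
Round 3 fires r12, giving priority_ship.
Round 4 fires r10, giving manifest_closed.
Closure: {address_valid, backorder, dock_ready, insured, labeled, manifest_closed, notify_customer, packed, payment_cleared, pick_ticket, priority_ship, restock_request, route_local, stock_available, stock_low} — 15 facts.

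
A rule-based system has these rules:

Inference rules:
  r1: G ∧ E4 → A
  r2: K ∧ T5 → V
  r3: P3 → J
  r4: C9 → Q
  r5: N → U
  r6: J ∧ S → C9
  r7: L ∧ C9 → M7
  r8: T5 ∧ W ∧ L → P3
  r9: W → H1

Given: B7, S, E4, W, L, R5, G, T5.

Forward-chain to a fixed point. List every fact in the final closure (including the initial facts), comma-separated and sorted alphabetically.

A, B7, C9, E4, G, H1, J, L, M7, P3, Q, R5, S, T5, W

Round 1 — r1, r8, r9, derive A, P3, H1.
Round 2 — r3, derive J.
Round 3 — r6, derive C9.
Round 4 — r4, r7, derive Q, M7.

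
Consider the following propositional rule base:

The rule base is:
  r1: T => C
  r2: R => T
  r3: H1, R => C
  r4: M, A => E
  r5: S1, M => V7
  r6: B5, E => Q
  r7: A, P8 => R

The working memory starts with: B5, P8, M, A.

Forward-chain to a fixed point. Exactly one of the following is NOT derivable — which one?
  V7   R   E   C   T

Round 1 fires r4, r7, giving E, R.
Round 2 fires r2, r6, giving T, Q.
Round 3 fires r1, giving C.
Derived: R (round 1), T (round 2), E (round 1), C (round 3). V7 never appears in any round.

V7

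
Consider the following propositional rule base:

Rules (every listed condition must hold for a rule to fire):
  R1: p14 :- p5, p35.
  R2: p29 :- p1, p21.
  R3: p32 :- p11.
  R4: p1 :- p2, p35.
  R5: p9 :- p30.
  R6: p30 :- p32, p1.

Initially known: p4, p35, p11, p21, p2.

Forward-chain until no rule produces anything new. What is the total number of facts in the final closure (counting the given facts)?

Round 1: R3 [p32 :- p11.]; R4 [p1 :- p2, p35.]. New: p32, p1.
Round 2: R2 [p29 :- p1, p21.]; R6 [p30 :- p32, p1.]. New: p29, p30.
Round 3: R5 [p9 :- p30.]. New: p9.
Closure: {p1, p11, p2, p21, p29, p30, p32, p35, p4, p9} — 10 facts.

10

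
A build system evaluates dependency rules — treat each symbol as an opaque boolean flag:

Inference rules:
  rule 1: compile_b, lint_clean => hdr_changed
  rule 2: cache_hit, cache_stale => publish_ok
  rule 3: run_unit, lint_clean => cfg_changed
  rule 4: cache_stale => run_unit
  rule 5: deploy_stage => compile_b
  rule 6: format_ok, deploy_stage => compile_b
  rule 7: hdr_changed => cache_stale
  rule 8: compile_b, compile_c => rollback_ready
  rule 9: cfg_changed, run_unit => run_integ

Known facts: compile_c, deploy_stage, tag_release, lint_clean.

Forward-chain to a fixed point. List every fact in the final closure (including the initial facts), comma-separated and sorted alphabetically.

cache_stale, cfg_changed, compile_b, compile_c, deploy_stage, hdr_changed, lint_clean, rollback_ready, run_integ, run_unit, tag_release

Round 1 fires rule 5, giving compile_b.
Round 2 fires rule 1, rule 8, giving hdr_changed, rollback_ready.
Round 3 fires rule 7, giving cache_stale.
Round 4 fires rule 4, giving run_unit.
Round 5 fires rule 3, giving cfg_changed.
Round 6 fires rule 9, giving run_integ.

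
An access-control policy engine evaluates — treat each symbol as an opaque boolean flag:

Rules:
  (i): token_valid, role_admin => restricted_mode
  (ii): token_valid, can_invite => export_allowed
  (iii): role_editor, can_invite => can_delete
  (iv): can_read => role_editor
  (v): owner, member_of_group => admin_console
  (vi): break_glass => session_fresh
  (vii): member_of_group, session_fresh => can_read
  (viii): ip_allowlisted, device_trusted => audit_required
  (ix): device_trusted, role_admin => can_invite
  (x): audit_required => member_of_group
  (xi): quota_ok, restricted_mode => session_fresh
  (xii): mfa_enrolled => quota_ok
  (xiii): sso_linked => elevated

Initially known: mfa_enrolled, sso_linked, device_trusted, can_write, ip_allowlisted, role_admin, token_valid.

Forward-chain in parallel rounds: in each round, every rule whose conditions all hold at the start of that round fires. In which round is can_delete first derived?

5

Round 1: (i) [token_valid, role_admin => restricted_mode]; (viii) [ip_allowlisted, device_trusted => audit_required]; (ix) [device_trusted, role_admin => can_invite]; (xii) [mfa_enrolled => quota_ok]; (xiii) [sso_linked => elevated]. Adds restricted_mode, audit_required, can_invite, quota_ok, elevated.
Round 2: (ii) [token_valid, can_invite => export_allowed]; (x) [audit_required => member_of_group]; (xi) [quota_ok, restricted_mode => session_fresh]. Adds export_allowed, member_of_group, session_fresh.
Round 3: (vii) [member_of_group, session_fresh => can_read]. Adds can_read.
Round 4: (iv) [can_read => role_editor]. Adds role_editor.
Round 5: (iii) [role_editor, can_invite => can_delete]. Adds can_delete.
can_delete first appears in round 5.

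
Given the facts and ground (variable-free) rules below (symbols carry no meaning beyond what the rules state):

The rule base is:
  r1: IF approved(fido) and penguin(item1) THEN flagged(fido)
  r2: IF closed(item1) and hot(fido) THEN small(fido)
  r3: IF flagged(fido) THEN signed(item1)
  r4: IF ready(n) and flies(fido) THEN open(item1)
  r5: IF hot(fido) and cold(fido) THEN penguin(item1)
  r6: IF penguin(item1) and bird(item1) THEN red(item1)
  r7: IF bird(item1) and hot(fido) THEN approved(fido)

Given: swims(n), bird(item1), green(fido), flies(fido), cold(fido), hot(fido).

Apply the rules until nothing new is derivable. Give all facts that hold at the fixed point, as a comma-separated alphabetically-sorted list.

Round 1: r5 [IF hot(fido) and cold(fido) THEN penguin(item1)]; r7 [IF bird(item1) and hot(fido) THEN approved(fido)]. New: penguin(item1), approved(fido).
Round 2: r1 [IF approved(fido) and penguin(item1) THEN flagged(fido)]; r6 [IF penguin(item1) and bird(item1) THEN red(item1)]. New: flagged(fido), red(item1).
Round 3: r3 [IF flagged(fido) THEN signed(item1)]. New: signed(item1).

approved(fido), bird(item1), cold(fido), flagged(fido), flies(fido), green(fido), hot(fido), penguin(item1), red(item1), signed(item1), swims(n)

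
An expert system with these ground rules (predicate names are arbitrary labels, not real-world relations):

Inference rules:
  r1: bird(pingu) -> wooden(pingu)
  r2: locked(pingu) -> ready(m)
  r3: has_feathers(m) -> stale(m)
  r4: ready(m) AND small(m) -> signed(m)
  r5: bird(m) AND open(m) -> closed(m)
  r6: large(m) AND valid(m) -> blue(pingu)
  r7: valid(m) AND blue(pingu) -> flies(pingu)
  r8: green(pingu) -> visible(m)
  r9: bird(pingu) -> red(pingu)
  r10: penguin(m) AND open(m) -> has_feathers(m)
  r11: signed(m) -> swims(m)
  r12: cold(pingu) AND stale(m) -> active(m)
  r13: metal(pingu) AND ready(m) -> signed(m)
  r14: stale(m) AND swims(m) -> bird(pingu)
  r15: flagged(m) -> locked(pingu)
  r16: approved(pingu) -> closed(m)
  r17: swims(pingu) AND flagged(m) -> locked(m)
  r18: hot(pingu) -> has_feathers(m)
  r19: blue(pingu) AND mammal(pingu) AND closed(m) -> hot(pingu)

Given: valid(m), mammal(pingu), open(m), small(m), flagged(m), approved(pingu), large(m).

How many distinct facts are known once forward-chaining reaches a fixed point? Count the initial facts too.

20

Round 1 — r6, r15, r16, derive blue(pingu), locked(pingu), closed(m).
Round 2 — r2, r7, r19, derive ready(m), flies(pingu), hot(pingu).
Round 3 — r4, r18, derive signed(m), has_feathers(m).
Round 4 — r3, r11, derive stale(m), swims(m).
Round 5 — r14, derive bird(pingu).
Round 6 — r1, r9, derive wooden(pingu), red(pingu).
Closure: {approved(pingu), bird(pingu), blue(pingu), closed(m), flagged(m), flies(pingu), has_feathers(m), hot(pingu), large(m), locked(pingu), mammal(pingu), open(m), ready(m), red(pingu), signed(m), small(m), stale(m), swims(m), valid(m), wooden(pingu)} — 20 facts.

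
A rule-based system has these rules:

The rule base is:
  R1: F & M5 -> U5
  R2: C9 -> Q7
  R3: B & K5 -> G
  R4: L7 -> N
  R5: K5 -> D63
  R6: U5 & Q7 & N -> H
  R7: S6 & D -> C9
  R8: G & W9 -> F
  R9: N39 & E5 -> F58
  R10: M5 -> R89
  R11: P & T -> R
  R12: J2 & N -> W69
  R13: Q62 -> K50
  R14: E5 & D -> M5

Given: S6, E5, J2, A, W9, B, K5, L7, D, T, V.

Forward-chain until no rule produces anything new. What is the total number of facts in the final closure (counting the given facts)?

Round 1 — R3, R4, R5, R7, R14, derive G, N, D63, C9, M5.
Round 2 — R2, R8, R10, R12, derive Q7, F, R89, W69.
Round 3 — R1, derive U5.
Round 4 — R6, derive H.
Closure: {A, B, C9, D, D63, E5, F, G, H, J2, K5, L7, M5, N, Q7, R89, S6, T, U5, V, W69, W9} — 22 facts.

22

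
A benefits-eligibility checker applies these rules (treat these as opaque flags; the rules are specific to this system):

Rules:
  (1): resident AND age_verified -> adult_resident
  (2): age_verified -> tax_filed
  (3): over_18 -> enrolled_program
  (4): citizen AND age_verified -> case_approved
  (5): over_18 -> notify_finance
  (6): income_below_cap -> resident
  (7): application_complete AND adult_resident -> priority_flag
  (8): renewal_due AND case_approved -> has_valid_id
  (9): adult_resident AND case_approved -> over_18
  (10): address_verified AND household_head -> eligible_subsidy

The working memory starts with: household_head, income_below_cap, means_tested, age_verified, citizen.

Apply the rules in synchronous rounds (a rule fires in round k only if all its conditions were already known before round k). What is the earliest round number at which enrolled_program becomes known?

4

Round 1: (2) [age_verified -> tax_filed]; (4) [citizen AND age_verified -> case_approved]; (6) [income_below_cap -> resident]. Adds tax_filed, case_approved, resident.
Round 2: (1) [resident AND age_verified -> adult_resident]. Adds adult_resident.
Round 3: (9) [adult_resident AND case_approved -> over_18]. Adds over_18.
Round 4: (3) [over_18 -> enrolled_program]; (5) [over_18 -> notify_finance]. Adds enrolled_program, notify_finance.
enrolled_program first appears in round 4.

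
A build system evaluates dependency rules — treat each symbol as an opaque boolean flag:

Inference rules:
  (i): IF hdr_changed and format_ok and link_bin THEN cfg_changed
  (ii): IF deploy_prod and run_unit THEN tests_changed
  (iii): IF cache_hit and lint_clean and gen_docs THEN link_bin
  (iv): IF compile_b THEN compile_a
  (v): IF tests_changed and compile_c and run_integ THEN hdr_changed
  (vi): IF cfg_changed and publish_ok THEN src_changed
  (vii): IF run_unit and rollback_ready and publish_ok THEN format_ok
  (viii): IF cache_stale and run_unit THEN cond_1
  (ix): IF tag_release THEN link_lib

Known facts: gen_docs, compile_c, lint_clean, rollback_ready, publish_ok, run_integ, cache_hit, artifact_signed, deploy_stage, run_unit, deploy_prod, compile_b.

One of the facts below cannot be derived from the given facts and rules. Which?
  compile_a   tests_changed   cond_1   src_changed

Round 1: (ii) [IF deploy_prod and run_unit THEN tests_changed]; (iii) [IF cache_hit and lint_clean and gen_docs THEN link_bin]; (iv) [IF compile_b THEN compile_a]; (vii) [IF run_unit and rollback_ready and publish_ok THEN format_ok]. Adds tests_changed, link_bin, compile_a, format_ok.
Round 2: (v) [IF tests_changed and compile_c and run_integ THEN hdr_changed]. Adds hdr_changed.
Round 3: (i) [IF hdr_changed and format_ok and link_bin THEN cfg_changed]. Adds cfg_changed.
Round 4: (vi) [IF cfg_changed and publish_ok THEN src_changed]. Adds src_changed.
Derived: src_changed (round 4), compile_a (round 1), tests_changed (round 1). cond_1 never appears in any round.

cond_1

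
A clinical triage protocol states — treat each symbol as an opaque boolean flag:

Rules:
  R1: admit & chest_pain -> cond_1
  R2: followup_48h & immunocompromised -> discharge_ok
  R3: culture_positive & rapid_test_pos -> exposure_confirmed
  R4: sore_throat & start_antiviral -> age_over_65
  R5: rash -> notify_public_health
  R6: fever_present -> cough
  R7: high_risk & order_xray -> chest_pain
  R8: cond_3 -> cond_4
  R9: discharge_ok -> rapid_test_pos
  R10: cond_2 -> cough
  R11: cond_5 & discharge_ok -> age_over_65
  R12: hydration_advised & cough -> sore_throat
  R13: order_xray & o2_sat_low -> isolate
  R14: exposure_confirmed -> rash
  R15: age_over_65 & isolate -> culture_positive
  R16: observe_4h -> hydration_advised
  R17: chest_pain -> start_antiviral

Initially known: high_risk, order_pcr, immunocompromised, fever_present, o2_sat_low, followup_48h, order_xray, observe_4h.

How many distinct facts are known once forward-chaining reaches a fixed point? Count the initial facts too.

[1] R2 [followup_48h & immunocompromised -> discharge_ok]; R6 [fever_present -> cough]; R7 [high_risk & order_xray -> chest_pain]; R13 [order_xray & o2_sat_low -> isolate]; R16 [observe_4h -> hydration_advised]. ⇒ new: discharge_ok, cough, chest_pain, isolate, hydration_advised.
[2] R9 [discharge_ok -> rapid_test_pos]; R12 [hydration_advised & cough -> sore_throat]; R17 [chest_pain -> start_antiviral]. ⇒ new: rapid_test_pos, sore_throat, start_antiviral.
[3] R4 [sore_throat & start_antiviral -> age_over_65]. ⇒ new: age_over_65.
[4] R15 [age_over_65 & isolate -> culture_positive]. ⇒ new: culture_positive.
[5] R3 [culture_positive & rapid_test_pos -> exposure_confirmed]. ⇒ new: exposure_confirmed.
[6] R14 [exposure_confirmed -> rash]. ⇒ new: rash.
[7] R5 [rash -> notify_public_health]. ⇒ new: notify_public_health.
Closure: {age_over_65, chest_pain, cough, culture_positive, discharge_ok, exposure_confirmed, fever_present, followup_48h, high_risk, hydration_advised, immunocompromised, isolate, notify_public_health, o2_sat_low, observe_4h, order_pcr, order_xray, rapid_test_pos, rash, sore_throat, start_antiviral} — 21 facts.

21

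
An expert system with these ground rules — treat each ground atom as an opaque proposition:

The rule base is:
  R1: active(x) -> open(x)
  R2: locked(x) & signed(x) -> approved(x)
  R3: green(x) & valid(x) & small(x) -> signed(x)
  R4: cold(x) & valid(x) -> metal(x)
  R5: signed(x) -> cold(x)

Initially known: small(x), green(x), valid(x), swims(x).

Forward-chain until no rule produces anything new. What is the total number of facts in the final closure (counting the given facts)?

Round 1 — R3, derive signed(x).
Round 2 — R5, derive cold(x).
Round 3 — R4, derive metal(x).
Closure: {cold(x), green(x), metal(x), signed(x), small(x), swims(x), valid(x)} — 7 facts.

7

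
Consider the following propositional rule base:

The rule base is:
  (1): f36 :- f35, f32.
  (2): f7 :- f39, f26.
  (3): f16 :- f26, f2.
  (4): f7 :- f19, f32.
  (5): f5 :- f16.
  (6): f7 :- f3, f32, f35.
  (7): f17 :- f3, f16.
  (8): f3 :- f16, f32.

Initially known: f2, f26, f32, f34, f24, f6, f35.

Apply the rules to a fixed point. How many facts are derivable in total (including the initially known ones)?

13

Round 1: (1) [f36 :- f35, f32.]; (3) [f16 :- f26, f2.]. New: f36, f16.
Round 2: (5) [f5 :- f16.]; (8) [f3 :- f16, f32.]. New: f5, f3.
Round 3: (6) [f7 :- f3, f32, f35.]; (7) [f17 :- f3, f16.]. New: f7, f17.
Closure: {f16, f17, f2, f24, f26, f3, f32, f34, f35, f36, f5, f6, f7} — 13 facts.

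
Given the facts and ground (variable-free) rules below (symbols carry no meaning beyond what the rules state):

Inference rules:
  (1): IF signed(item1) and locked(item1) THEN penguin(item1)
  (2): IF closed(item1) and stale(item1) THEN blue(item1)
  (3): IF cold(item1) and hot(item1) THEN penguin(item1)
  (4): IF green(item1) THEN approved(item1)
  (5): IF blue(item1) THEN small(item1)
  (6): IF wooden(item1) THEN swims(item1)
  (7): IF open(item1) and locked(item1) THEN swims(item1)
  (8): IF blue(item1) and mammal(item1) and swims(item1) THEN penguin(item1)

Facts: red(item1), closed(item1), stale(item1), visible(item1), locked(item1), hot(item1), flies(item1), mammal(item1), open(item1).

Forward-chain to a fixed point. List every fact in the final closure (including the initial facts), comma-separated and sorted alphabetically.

blue(item1), closed(item1), flies(item1), hot(item1), locked(item1), mammal(item1), open(item1), penguin(item1), red(item1), small(item1), stale(item1), swims(item1), visible(item1)

Round 1: (2) [IF closed(item1) and stale(item1) THEN blue(item1)]; (7) [IF open(item1) and locked(item1) THEN swims(item1)]. Adds blue(item1), swims(item1).
Round 2: (5) [IF blue(item1) THEN small(item1)]; (8) [IF blue(item1) and mammal(item1) and swims(item1) THEN penguin(item1)]. Adds small(item1), penguin(item1).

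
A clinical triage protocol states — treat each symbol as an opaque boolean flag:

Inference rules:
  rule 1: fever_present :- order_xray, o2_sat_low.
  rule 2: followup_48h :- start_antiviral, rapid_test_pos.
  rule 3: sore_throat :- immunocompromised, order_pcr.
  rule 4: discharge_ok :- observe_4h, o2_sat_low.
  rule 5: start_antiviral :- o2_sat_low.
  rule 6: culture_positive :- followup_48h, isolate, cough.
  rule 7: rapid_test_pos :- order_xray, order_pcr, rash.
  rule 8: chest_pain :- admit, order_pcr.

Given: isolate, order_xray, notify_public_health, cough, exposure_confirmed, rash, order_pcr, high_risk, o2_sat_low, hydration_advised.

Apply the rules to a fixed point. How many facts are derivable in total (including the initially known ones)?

15

Round 1: rule 1 [fever_present :- order_xray, o2_sat_low.]; rule 5 [start_antiviral :- o2_sat_low.]; rule 7 [rapid_test_pos :- order_xray, order_pcr, rash.]. Adds fever_present, start_antiviral, rapid_test_pos.
Round 2: rule 2 [followup_48h :- start_antiviral, rapid_test_pos.]. Adds followup_48h.
Round 3: rule 6 [culture_positive :- followup_48h, isolate, cough.]. Adds culture_positive.
Closure: {cough, culture_positive, exposure_confirmed, fever_present, followup_48h, high_risk, hydration_advised, isolate, notify_public_health, o2_sat_low, order_pcr, order_xray, rapid_test_pos, rash, start_antiviral} — 15 facts.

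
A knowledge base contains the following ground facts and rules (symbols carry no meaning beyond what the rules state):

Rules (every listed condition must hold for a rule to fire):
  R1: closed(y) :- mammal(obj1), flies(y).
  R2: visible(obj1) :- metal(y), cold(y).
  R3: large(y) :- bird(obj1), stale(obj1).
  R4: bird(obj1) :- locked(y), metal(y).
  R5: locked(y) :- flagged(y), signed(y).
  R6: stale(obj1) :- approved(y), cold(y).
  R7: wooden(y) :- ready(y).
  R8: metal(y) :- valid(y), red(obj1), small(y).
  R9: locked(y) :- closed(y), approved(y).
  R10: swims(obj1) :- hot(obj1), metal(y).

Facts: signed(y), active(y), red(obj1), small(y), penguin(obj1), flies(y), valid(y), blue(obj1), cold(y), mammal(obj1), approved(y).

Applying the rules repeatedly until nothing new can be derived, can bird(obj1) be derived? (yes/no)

yes

Round 1: R1 [closed(y) :- mammal(obj1), flies(y).]; R6 [stale(obj1) :- approved(y), cold(y).]; R8 [metal(y) :- valid(y), red(obj1), small(y).]. New: closed(y), stale(obj1), metal(y).
Round 2: R2 [visible(obj1) :- metal(y), cold(y).]; R9 [locked(y) :- closed(y), approved(y).]. New: visible(obj1), locked(y).
Round 3: R4 [bird(obj1) :- locked(y), metal(y).]. New: bird(obj1).
Round 4: R3 [large(y) :- bird(obj1), stale(obj1).]. New: large(y).
bird(obj1) appears in round 3, so it is derivable.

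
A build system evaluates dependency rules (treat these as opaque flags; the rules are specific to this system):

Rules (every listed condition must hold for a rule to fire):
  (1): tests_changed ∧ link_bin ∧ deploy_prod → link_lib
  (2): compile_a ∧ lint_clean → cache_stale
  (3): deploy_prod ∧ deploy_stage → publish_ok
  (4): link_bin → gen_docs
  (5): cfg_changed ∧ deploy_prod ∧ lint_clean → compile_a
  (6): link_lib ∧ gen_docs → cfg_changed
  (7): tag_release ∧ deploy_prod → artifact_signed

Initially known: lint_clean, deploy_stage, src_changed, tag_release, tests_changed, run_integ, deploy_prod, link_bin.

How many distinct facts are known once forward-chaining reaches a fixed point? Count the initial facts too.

15

Round 1 — (1), (3), (4), (7), derive link_lib, publish_ok, gen_docs, artifact_signed.
Round 2 — (6), derive cfg_changed.
Round 3 — (5), derive compile_a.
Round 4 — (2), derive cache_stale.
Closure: {artifact_signed, cache_stale, cfg_changed, compile_a, deploy_prod, deploy_stage, gen_docs, link_bin, link_lib, lint_clean, publish_ok, run_integ, src_changed, tag_release, tests_changed} — 15 facts.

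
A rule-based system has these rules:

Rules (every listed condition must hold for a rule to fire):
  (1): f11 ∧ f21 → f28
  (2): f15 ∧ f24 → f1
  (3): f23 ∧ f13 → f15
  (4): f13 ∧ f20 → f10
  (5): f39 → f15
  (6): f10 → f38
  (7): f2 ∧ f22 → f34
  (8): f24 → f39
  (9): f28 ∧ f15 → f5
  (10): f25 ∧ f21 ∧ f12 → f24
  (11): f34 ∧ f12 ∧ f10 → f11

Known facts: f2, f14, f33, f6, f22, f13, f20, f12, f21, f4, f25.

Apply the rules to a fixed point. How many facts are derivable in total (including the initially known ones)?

Round 1: (4) [f13 ∧ f20 → f10]; (7) [f2 ∧ f22 → f34]; (10) [f25 ∧ f21 ∧ f12 → f24]. Adds f10, f34, f24.
Round 2: (6) [f10 → f38]; (8) [f24 → f39]; (11) [f34 ∧ f12 ∧ f10 → f11]. Adds f38, f39, f11.
Round 3: (1) [f11 ∧ f21 → f28]; (5) [f39 → f15]. Adds f28, f15.
Round 4: (2) [f15 ∧ f24 → f1]; (9) [f28 ∧ f15 → f5]. Adds f1, f5.
Closure: {f1, f10, f11, f12, f13, f14, f15, f2, f20, f21, f22, f24, f25, f28, f33, f34, f38, f39, f4, f5, f6} — 21 facts.

21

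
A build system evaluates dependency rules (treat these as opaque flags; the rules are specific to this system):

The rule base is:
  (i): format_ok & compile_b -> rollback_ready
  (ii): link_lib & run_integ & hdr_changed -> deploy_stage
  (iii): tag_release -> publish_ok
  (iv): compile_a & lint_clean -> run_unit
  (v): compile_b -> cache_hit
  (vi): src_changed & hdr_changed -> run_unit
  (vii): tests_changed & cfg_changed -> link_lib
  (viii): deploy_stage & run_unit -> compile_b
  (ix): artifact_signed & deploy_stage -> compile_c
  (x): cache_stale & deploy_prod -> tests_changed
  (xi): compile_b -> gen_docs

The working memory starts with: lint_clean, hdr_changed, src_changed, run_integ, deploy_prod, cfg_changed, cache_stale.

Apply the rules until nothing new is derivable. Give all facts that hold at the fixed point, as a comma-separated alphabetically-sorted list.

[1] (vi) [src_changed & hdr_changed -> run_unit]; (x) [cache_stale & deploy_prod -> tests_changed]. ⇒ new: run_unit, tests_changed.
[2] (vii) [tests_changed & cfg_changed -> link_lib]. ⇒ new: link_lib.
[3] (ii) [link_lib & run_integ & hdr_changed -> deploy_stage]. ⇒ new: deploy_stage.
[4] (viii) [deploy_stage & run_unit -> compile_b]. ⇒ new: compile_b.
[5] (v) [compile_b -> cache_hit]; (xi) [compile_b -> gen_docs]. ⇒ new: cache_hit, gen_docs.

cache_hit, cache_stale, cfg_changed, compile_b, deploy_prod, deploy_stage, gen_docs, hdr_changed, link_lib, lint_clean, run_integ, run_unit, src_changed, tests_changed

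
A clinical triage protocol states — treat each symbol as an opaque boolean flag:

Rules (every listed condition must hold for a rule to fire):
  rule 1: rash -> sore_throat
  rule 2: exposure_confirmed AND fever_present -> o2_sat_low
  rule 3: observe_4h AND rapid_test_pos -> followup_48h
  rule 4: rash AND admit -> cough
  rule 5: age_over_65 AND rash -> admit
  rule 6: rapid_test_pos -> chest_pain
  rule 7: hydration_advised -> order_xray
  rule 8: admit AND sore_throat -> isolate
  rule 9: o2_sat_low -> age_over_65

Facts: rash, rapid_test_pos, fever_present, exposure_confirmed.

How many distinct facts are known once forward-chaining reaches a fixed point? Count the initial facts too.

11

Round 1 — rule 1, rule 2, rule 6, derive sore_throat, o2_sat_low, chest_pain.
Round 2 — rule 9, derive age_over_65.
Round 3 — rule 5, derive admit.
Round 4 — rule 4, rule 8, derive cough, isolate.
Closure: {admit, age_over_65, chest_pain, cough, exposure_confirmed, fever_present, isolate, o2_sat_low, rapid_test_pos, rash, sore_throat} — 11 facts.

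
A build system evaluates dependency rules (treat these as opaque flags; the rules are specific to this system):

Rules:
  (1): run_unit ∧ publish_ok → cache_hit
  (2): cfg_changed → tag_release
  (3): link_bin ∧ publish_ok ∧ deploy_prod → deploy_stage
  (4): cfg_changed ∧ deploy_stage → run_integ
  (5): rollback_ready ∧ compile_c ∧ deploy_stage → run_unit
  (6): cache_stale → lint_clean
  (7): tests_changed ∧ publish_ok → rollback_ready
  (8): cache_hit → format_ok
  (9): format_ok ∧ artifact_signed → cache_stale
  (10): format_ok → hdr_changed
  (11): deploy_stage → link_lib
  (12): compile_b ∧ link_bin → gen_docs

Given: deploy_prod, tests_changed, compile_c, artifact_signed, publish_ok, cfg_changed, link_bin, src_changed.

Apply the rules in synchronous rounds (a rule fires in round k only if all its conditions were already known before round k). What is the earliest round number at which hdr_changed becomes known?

Round 1 fires (2), (3), (7), giving tag_release, deploy_stage, rollback_ready.
Round 2 fires (4), (5), (11), giving run_integ, run_unit, link_lib.
Round 3 fires (1), giving cache_hit.
Round 4 fires (8), giving format_ok.
Round 5 fires (9), (10), giving cache_stale, hdr_changed.
hdr_changed first appears in round 5.

5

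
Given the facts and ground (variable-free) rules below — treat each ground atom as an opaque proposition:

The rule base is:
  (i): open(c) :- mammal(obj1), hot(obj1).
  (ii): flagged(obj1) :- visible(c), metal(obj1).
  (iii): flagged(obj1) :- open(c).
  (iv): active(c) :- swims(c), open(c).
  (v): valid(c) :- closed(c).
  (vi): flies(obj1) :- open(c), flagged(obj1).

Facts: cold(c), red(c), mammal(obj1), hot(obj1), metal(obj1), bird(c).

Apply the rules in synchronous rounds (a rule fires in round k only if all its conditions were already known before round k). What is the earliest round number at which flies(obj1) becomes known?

[1] (i) [open(c) :- mammal(obj1), hot(obj1).]. ⇒ new: open(c).
[2] (iii) [flagged(obj1) :- open(c).]. ⇒ new: flagged(obj1).
[3] (vi) [flies(obj1) :- open(c), flagged(obj1).]. ⇒ new: flies(obj1).
flies(obj1) first appears in round 3.

3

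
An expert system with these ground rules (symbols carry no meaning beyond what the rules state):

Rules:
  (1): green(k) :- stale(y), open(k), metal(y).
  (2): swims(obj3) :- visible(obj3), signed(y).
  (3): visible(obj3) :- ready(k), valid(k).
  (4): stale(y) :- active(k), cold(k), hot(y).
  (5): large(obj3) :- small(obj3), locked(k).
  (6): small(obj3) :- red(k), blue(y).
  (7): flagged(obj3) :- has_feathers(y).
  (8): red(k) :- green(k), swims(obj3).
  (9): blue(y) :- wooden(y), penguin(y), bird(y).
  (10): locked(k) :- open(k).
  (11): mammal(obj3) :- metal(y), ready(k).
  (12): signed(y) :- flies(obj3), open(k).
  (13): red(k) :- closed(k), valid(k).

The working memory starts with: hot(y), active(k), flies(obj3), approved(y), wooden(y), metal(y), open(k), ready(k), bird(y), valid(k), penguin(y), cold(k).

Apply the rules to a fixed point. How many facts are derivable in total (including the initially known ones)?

Round 1 — (3), (4), (9), (10), (11), (12), derive visible(obj3), stale(y), blue(y), locked(k), mammal(obj3), signed(y).
Round 2 — (1), (2), derive green(k), swims(obj3).
Round 3 — (8), derive red(k).
Round 4 — (6), derive small(obj3).
Round 5 — (5), derive large(obj3).
Closure: {active(k), approved(y), bird(y), blue(y), cold(k), flies(obj3), green(k), hot(y), large(obj3), locked(k), mammal(obj3), metal(y), open(k), penguin(y), ready(k), red(k), signed(y), small(obj3), stale(y), swims(obj3), valid(k), visible(obj3), wooden(y)} — 23 facts.

23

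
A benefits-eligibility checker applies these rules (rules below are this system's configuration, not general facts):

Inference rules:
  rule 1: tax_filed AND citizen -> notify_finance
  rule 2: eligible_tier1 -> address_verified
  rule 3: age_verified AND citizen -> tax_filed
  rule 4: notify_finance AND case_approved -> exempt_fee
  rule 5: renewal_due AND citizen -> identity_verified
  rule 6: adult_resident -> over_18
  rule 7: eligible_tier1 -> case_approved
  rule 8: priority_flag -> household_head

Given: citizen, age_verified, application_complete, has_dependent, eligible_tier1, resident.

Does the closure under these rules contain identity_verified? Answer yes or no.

Round 1: rule 2 [eligible_tier1 -> address_verified]; rule 3 [age_verified AND citizen -> tax_filed]; rule 7 [eligible_tier1 -> case_approved]. New: address_verified, tax_filed, case_approved.
Round 2: rule 1 [tax_filed AND citizen -> notify_finance]. New: notify_finance.
Round 3: rule 4 [notify_finance AND case_approved -> exempt_fee]. New: exempt_fee.
Fixed point reached. identity_verified is concluded only by rule 5; rule 5 needs renewal_due (never derived).

no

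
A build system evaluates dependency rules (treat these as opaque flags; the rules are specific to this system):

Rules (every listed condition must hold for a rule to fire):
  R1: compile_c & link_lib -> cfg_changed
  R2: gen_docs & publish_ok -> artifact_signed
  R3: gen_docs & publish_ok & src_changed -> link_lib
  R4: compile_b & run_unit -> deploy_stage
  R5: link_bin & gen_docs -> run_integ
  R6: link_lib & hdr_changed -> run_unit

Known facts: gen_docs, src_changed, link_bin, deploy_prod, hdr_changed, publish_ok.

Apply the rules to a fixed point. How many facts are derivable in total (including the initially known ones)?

10

Round 1 — R2, R3, R5, derive artifact_signed, link_lib, run_integ.
Round 2 — R6, derive run_unit.
Closure: {artifact_signed, deploy_prod, gen_docs, hdr_changed, link_bin, link_lib, publish_ok, run_integ, run_unit, src_changed} — 10 facts.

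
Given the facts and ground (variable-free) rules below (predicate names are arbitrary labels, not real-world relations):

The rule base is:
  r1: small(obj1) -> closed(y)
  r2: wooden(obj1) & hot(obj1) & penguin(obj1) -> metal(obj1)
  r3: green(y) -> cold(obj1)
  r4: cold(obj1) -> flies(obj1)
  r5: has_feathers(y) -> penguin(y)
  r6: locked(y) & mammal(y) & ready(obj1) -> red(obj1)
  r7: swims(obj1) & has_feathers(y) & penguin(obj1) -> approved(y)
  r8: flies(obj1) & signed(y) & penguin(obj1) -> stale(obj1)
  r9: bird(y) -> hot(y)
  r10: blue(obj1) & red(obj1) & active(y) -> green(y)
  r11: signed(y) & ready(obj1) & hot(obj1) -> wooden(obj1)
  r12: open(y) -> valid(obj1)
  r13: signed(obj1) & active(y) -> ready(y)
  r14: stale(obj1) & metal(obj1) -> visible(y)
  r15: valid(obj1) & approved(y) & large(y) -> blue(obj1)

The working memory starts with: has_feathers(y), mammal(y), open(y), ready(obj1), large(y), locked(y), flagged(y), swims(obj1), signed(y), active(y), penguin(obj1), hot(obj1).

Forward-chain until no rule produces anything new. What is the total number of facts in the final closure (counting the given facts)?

Round 1 fires r5, r6, r7, r11, r12, giving penguin(y), red(obj1), approved(y), wooden(obj1), valid(obj1).
Round 2 fires r2, r15, giving metal(obj1), blue(obj1).
Round 3 fires r10, giving green(y).
Round 4 fires r3, giving cold(obj1).
Round 5 fires r4, giving flies(obj1).
Round 6 fires r8, giving stale(obj1).
Round 7 fires r14, giving visible(y).
Closure: {active(y), approved(y), blue(obj1), cold(obj1), flagged(y), flies(obj1), green(y), has_feathers(y), hot(obj1), large(y), locked(y), mammal(y), metal(obj1), open(y), penguin(obj1), penguin(y), ready(obj1), red(obj1), signed(y), stale(obj1), swims(obj1), valid(obj1), visible(y), wooden(obj1)} — 24 facts.

24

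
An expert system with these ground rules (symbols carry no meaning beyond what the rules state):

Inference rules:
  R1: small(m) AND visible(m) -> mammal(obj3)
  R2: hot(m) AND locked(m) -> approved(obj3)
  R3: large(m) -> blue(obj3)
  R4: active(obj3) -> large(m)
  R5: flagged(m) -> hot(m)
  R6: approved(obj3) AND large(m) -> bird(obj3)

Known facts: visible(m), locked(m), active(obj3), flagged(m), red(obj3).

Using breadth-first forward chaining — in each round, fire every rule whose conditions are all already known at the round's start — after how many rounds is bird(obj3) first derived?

3

[1] R4 [active(obj3) -> large(m)]; R5 [flagged(m) -> hot(m)]. ⇒ new: large(m), hot(m).
[2] R2 [hot(m) AND locked(m) -> approved(obj3)]; R3 [large(m) -> blue(obj3)]. ⇒ new: approved(obj3), blue(obj3).
[3] R6 [approved(obj3) AND large(m) -> bird(obj3)]. ⇒ new: bird(obj3).
bird(obj3) first appears in round 3.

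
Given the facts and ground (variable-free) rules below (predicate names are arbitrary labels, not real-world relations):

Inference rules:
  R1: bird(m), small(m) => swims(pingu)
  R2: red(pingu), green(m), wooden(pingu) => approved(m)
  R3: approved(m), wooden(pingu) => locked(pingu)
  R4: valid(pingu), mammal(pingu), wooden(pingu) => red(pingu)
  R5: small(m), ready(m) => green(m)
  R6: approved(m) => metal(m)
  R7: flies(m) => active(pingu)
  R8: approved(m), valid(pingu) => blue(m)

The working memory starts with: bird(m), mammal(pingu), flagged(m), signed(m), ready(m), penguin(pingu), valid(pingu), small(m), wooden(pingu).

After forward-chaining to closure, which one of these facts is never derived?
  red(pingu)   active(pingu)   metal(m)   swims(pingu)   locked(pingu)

Round 1 — R1, R4, R5, derive swims(pingu), red(pingu), green(m).
Round 2 — R2, derive approved(m).
Round 3 — R3, R6, R8, derive locked(pingu), metal(m), blue(m).
Derived: metal(m) (round 3), locked(pingu) (round 3), red(pingu) (round 1), swims(pingu) (round 1). active(pingu) never appears in any round.

active(pingu)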